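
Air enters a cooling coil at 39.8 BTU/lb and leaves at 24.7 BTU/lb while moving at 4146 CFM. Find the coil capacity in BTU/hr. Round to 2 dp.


Q = 4.5 * 4146 * (39.8 - 24.7) = 281720.70 BTU/hr

281720.70 BTU/hr


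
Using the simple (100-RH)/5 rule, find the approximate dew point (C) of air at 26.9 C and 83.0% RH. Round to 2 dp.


Td = 26.9 - (100-83.0)/5 = 23.50 C

23.50 C


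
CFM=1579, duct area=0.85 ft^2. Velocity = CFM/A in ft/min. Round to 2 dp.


V = 1579 / 0.85 = 1857.65 ft/min

1857.65 ft/min


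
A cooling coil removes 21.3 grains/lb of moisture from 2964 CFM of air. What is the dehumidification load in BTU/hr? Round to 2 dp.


Q = 0.68 * 2964 * 21.3 = 42930.58 BTU/hr

42930.58 BTU/hr


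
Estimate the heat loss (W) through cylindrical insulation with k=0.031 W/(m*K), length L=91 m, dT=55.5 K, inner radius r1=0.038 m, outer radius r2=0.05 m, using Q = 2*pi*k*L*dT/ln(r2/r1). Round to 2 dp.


Q = 2*pi*0.031*91*55.5/ln(0.05/0.038) = 3584.54 W

3584.54 W


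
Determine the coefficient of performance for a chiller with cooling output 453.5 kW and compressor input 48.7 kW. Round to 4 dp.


COP = 453.5 / 48.7 = 9.3121

9.3121


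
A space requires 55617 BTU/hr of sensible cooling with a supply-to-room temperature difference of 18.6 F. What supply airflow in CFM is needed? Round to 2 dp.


CFM = 55617 / (1.08 * 18.6) = 2768.67

2768.67 CFM


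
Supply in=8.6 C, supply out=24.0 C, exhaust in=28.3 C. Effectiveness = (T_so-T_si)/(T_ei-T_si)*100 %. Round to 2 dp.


eff = (24.0-8.6)/(28.3-8.6)*100 = 78.17 %

78.17 %


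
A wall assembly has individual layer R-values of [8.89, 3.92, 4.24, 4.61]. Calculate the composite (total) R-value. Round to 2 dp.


R_total = 8.89 + 3.92 + 4.24 + 4.61 = 21.66

21.66


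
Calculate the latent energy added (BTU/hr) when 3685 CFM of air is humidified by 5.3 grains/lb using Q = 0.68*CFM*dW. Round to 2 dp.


Q = 0.68 * 3685 * 5.3 = 13280.74 BTU/hr

13280.74 BTU/hr


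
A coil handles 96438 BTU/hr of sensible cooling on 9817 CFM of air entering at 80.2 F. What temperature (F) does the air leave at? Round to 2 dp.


dT = 96438/(1.08*9817) = 9.0959
T_leave = 80.2 - 9.0959 = 71.10 F

71.10 F


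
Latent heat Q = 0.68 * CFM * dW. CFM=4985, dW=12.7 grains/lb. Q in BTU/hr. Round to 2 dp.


Q = 0.68 * 4985 * 12.7 = 43050.46 BTU/hr

43050.46 BTU/hr


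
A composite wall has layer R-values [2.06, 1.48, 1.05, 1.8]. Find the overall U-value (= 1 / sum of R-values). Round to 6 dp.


R_total = 2.06 + 1.48 + 1.05 + 1.8 = 6.39
U = 1/6.39 = 0.156495

0.156495


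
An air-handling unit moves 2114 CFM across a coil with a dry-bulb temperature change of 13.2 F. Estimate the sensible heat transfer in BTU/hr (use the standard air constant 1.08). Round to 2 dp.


Q = 1.08 * 2114 * 13.2 = 30137.18 BTU/hr

30137.18 BTU/hr


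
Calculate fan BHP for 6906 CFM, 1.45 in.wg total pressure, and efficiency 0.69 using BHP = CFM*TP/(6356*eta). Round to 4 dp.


BHP = 6906 * 1.45 / (6356 * 0.69) = 2.2833 hp

2.2833 hp


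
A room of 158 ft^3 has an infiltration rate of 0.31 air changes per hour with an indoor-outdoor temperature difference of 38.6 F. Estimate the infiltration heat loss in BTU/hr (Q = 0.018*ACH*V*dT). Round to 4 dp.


Q = 0.018 * 0.31 * 158 * 38.6 = 34.0313 BTU/hr

34.0313 BTU/hr


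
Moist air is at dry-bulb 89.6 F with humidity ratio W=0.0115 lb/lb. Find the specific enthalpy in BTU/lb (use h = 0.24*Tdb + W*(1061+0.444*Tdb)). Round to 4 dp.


h = 0.24*89.6 + 0.0115*(1061+0.444*89.6) = 34.1630 BTU/lb

34.1630 BTU/lb


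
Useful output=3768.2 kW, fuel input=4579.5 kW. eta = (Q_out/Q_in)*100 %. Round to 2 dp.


eta = (3768.2/4579.5)*100 = 82.28 %

82.28 %


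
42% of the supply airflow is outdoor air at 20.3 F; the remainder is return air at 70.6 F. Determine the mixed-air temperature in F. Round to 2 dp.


T_mix = 0.42*20.3 + 0.58*70.6 = 49.47 F

49.47 F


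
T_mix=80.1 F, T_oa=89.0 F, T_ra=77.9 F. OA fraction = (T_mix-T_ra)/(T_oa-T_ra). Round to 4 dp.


frac = (80.1 - 77.9) / (89.0 - 77.9) = 0.1982

0.1982


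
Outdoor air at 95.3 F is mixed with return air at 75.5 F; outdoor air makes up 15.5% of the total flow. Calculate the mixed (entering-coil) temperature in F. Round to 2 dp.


T_mix = 75.5 + (15.5/100)*(95.3-75.5) = 78.57 F

78.57 F


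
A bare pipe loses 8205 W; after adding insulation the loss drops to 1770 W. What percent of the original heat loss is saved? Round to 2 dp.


Savings = ((8205-1770)/8205)*100 = 78.43 %

78.43 %


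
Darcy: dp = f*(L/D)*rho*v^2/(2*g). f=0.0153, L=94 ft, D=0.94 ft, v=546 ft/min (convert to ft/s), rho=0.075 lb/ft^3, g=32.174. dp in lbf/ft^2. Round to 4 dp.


v_fps = 546/60 = 9.1 ft/s
dp = 0.0153*(94/0.94)*0.075*9.1^2/(2*32.174) = 0.1477 lbf/ft^2

0.1477 lbf/ft^2


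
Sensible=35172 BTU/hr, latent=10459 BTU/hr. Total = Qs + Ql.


Qt = 35172 + 10459 = 45631 BTU/hr

45631 BTU/hr


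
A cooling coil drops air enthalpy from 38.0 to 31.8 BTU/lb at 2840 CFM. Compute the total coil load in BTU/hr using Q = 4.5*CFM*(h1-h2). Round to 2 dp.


Q = 4.5 * 2840 * (38.0 - 31.8) = 79236.00 BTU/hr

79236.00 BTU/hr


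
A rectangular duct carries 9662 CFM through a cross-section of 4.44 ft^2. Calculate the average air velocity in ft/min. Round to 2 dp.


V = 9662 / 4.44 = 2176.13 ft/min

2176.13 ft/min


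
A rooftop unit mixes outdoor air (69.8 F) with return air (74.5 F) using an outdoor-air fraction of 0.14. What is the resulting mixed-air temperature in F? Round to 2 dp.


T_mix = 0.14*69.8 + 0.86*74.5 = 73.84 F

73.84 F


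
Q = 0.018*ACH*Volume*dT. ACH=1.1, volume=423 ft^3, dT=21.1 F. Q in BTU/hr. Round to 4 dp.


Q = 0.018 * 1.1 * 423 * 21.1 = 176.7209 BTU/hr

176.7209 BTU/hr


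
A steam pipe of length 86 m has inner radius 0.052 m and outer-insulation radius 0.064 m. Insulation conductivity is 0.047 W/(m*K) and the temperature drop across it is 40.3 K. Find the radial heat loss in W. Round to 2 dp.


Q = 2*pi*0.047*86*40.3/ln(0.064/0.052) = 4929.14 W

4929.14 W


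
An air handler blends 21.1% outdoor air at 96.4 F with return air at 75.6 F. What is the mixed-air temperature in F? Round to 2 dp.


T_mix = 75.6 + (21.1/100)*(96.4-75.6) = 79.99 F

79.99 F


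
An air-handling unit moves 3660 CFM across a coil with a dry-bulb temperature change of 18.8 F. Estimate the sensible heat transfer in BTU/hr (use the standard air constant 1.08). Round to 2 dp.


Q = 1.08 * 3660 * 18.8 = 74312.64 BTU/hr

74312.64 BTU/hr


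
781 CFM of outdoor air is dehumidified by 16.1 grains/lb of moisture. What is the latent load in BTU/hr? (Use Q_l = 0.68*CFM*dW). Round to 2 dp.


Q = 0.68 * 781 * 16.1 = 8550.39 BTU/hr

8550.39 BTU/hr


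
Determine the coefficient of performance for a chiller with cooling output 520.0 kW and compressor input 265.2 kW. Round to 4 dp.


COP = 520.0 / 265.2 = 1.9608

1.9608


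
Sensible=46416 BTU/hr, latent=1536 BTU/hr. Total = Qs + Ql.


Qt = 46416 + 1536 = 47952 BTU/hr

47952 BTU/hr


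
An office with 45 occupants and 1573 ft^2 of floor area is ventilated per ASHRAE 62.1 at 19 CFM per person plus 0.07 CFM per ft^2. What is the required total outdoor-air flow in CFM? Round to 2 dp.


Total = 45*19 + 1573*0.07 = 965.11 CFM

965.11 CFM


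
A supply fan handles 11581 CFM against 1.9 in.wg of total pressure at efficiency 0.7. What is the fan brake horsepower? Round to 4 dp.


BHP = 11581 * 1.9 / (6356 * 0.7) = 4.9456 hp

4.9456 hp


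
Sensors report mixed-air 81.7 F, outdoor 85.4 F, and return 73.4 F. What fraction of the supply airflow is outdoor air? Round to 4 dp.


frac = (81.7 - 73.4) / (85.4 - 73.4) = 0.6917

0.6917


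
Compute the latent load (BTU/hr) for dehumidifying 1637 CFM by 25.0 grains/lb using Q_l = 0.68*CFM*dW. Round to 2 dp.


Q = 0.68 * 1637 * 25.0 = 27829.00 BTU/hr

27829.00 BTU/hr


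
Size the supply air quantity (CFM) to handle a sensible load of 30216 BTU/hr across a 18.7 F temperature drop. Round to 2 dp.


CFM = 30216 / (1.08 * 18.7) = 1496.14

1496.14 CFM


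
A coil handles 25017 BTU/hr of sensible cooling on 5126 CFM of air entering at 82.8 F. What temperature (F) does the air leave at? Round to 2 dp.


dT = 25017/(1.08*5126) = 4.5189
T_leave = 82.8 - 4.5189 = 78.28 F

78.28 F


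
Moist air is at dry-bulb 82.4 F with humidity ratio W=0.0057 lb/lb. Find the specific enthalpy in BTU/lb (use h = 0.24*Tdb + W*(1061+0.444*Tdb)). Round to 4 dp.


h = 0.24*82.4 + 0.0057*(1061+0.444*82.4) = 26.0322 BTU/lb

26.0322 BTU/lb


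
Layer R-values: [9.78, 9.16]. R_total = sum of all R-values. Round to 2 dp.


R_total = 9.78 + 9.16 = 18.94

18.94


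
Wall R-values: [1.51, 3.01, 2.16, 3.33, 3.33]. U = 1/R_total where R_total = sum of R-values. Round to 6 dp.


R_total = 1.51 + 3.01 + 2.16 + 3.33 + 3.33 = 13.34
U = 1/13.34 = 0.074963

0.074963


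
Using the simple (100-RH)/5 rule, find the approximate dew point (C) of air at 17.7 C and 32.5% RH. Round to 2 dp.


Td = 17.7 - (100-32.5)/5 = 4.20 C

4.20 C


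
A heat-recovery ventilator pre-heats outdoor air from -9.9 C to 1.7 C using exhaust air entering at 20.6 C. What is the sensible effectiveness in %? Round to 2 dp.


eff = (1.7-(-9.9))/(20.6-(-9.9))*100 = 38.03 %

38.03 %


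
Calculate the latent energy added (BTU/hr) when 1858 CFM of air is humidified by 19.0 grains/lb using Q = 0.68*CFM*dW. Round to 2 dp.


Q = 0.68 * 1858 * 19.0 = 24005.36 BTU/hr

24005.36 BTU/hr


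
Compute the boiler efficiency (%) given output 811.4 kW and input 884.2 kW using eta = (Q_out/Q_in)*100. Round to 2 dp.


eta = (811.4/884.2)*100 = 91.77 %

91.77 %


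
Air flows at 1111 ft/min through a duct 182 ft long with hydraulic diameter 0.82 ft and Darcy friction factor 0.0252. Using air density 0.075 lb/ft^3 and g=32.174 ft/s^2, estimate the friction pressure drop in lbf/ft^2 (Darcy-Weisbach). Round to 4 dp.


v_fps = 1111/60 = 18.5167 ft/s
dp = 0.0252*(182/0.82)*0.075*18.5167^2/(2*32.174) = 2.2352 lbf/ft^2

2.2352 lbf/ft^2


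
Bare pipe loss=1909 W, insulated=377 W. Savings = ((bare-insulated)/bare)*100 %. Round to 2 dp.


Savings = ((1909-377)/1909)*100 = 80.25 %

80.25 %


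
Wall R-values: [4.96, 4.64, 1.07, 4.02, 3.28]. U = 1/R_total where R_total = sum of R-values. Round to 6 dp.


R_total = 4.96 + 4.64 + 1.07 + 4.02 + 3.28 = 17.97
U = 1/17.97 = 0.055648

0.055648


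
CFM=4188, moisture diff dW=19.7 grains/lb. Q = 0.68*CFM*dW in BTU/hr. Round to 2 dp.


Q = 0.68 * 4188 * 19.7 = 56102.45 BTU/hr

56102.45 BTU/hr


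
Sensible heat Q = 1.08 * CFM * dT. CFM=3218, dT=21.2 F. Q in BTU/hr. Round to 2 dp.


Q = 1.08 * 3218 * 21.2 = 73679.33 BTU/hr

73679.33 BTU/hr


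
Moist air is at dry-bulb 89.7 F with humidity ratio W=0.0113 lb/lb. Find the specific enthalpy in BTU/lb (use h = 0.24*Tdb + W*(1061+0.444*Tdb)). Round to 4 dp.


h = 0.24*89.7 + 0.0113*(1061+0.444*89.7) = 33.9673 BTU/lb

33.9673 BTU/lb


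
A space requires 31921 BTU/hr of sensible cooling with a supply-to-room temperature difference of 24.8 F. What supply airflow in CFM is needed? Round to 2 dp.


CFM = 31921 / (1.08 * 24.8) = 1191.79

1191.79 CFM


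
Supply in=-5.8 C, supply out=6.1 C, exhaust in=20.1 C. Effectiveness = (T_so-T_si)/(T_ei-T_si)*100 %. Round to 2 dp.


eff = (6.1-(-5.8))/(20.1-(-5.8))*100 = 45.95 %

45.95 %


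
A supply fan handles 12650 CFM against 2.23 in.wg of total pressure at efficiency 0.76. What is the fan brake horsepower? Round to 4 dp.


BHP = 12650 * 2.23 / (6356 * 0.76) = 5.8398 hp

5.8398 hp


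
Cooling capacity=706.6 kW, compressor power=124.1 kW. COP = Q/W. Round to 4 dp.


COP = 706.6 / 124.1 = 5.6938

5.6938


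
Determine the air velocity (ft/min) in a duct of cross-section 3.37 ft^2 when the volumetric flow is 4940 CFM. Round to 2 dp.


V = 4940 / 3.37 = 1465.88 ft/min

1465.88 ft/min


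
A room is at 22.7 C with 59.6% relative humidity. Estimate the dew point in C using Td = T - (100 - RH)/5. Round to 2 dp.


Td = 22.7 - (100-59.6)/5 = 14.62 C

14.62 C


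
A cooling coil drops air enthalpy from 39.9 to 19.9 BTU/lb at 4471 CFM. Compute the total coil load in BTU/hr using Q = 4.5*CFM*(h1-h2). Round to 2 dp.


Q = 4.5 * 4471 * (39.9 - 19.9) = 402390.00 BTU/hr

402390.00 BTU/hr


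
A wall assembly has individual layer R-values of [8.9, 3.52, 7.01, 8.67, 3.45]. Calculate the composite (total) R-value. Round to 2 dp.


R_total = 8.9 + 3.52 + 7.01 + 8.67 + 3.45 = 31.55

31.55


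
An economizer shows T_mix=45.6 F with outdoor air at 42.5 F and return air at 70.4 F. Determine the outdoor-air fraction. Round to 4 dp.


frac = (45.6 - 70.4) / (42.5 - 70.4) = 0.8889

0.8889


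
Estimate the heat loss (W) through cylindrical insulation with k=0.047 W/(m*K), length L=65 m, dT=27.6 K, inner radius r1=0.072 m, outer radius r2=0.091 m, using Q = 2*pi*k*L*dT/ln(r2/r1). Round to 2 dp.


Q = 2*pi*0.047*65*27.6/ln(0.091/0.072) = 2262.17 W

2262.17 W


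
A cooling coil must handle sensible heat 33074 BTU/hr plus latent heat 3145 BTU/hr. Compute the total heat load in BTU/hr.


Qt = 33074 + 3145 = 36219 BTU/hr

36219 BTU/hr


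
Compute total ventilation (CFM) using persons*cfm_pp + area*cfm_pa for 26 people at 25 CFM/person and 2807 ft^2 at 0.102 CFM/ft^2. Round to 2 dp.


Total = 26*25 + 2807*0.102 = 936.31 CFM

936.31 CFM


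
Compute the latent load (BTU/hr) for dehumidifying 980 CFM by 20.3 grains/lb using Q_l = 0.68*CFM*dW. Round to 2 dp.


Q = 0.68 * 980 * 20.3 = 13527.92 BTU/hr

13527.92 BTU/hr


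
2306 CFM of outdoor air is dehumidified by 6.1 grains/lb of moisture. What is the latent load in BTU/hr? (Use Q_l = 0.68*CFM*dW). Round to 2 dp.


Q = 0.68 * 2306 * 6.1 = 9565.29 BTU/hr

9565.29 BTU/hr


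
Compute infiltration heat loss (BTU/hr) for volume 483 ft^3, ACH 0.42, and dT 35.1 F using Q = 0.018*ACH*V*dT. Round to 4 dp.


Q = 0.018 * 0.42 * 483 * 35.1 = 128.1669 BTU/hr

128.1669 BTU/hr


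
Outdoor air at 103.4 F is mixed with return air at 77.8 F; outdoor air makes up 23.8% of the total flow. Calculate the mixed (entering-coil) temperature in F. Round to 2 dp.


T_mix = 77.8 + (23.8/100)*(103.4-77.8) = 83.89 F

83.89 F


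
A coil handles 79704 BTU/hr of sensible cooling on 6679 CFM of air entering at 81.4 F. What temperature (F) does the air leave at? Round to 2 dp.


dT = 79704/(1.08*6679) = 11.0496
T_leave = 81.4 - 11.0496 = 70.35 F

70.35 F


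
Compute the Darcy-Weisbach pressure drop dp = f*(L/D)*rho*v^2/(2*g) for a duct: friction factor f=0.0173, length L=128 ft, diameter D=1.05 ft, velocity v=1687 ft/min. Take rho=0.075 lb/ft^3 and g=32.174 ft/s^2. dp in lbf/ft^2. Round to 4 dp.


v_fps = 1687/60 = 28.1167 ft/s
dp = 0.0173*(128/1.05)*0.075*28.1167^2/(2*32.174) = 1.9432 lbf/ft^2

1.9432 lbf/ft^2


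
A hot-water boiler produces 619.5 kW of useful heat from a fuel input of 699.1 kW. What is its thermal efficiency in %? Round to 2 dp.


eta = (619.5/699.1)*100 = 88.61 %

88.61 %


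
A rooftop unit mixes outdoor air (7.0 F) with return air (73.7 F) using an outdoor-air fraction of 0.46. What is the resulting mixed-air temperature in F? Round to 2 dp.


T_mix = 0.46*7.0 + 0.54*73.7 = 43.02 F

43.02 F


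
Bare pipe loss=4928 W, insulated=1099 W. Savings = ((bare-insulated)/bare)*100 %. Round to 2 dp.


Savings = ((4928-1099)/4928)*100 = 77.70 %

77.70 %


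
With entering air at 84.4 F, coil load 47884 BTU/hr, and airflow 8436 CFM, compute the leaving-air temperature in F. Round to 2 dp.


dT = 47884/(1.08*8436) = 5.2557
T_leave = 84.4 - 5.2557 = 79.14 F

79.14 F


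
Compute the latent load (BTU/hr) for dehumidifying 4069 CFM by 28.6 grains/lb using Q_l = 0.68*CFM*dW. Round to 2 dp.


Q = 0.68 * 4069 * 28.6 = 79133.91 BTU/hr

79133.91 BTU/hr


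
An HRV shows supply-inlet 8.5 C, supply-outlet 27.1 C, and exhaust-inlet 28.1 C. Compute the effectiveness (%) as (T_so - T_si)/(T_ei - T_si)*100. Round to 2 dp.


eff = (27.1-8.5)/(28.1-8.5)*100 = 94.90 %

94.90 %


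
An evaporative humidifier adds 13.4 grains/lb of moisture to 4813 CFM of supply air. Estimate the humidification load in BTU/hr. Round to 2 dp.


Q = 0.68 * 4813 * 13.4 = 43856.06 BTU/hr

43856.06 BTU/hr


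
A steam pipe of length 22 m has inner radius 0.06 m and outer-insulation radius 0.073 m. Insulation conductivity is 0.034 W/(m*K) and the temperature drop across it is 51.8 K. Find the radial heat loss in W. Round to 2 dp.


Q = 2*pi*0.034*22*51.8/ln(0.073/0.06) = 1241.37 W

1241.37 W


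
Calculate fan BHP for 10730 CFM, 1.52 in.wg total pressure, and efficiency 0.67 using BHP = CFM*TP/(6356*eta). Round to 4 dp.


BHP = 10730 * 1.52 / (6356 * 0.67) = 3.8299 hp

3.8299 hp


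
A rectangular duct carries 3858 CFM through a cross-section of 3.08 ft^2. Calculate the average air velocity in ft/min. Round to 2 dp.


V = 3858 / 3.08 = 1252.60 ft/min

1252.60 ft/min


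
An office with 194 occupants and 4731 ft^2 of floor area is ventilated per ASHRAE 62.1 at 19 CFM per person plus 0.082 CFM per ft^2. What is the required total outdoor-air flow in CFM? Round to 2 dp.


Total = 194*19 + 4731*0.082 = 4073.94 CFM

4073.94 CFM


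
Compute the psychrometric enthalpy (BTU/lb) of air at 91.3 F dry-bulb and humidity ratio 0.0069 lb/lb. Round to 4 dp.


h = 0.24*91.3 + 0.0069*(1061+0.444*91.3) = 29.5126 BTU/lb

29.5126 BTU/lb


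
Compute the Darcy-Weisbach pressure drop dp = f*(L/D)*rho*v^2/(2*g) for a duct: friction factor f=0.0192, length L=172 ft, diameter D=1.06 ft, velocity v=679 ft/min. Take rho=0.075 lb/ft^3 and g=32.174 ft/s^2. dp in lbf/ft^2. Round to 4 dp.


v_fps = 679/60 = 11.3167 ft/s
dp = 0.0192*(172/1.06)*0.075*11.3167^2/(2*32.174) = 0.4650 lbf/ft^2

0.4650 lbf/ft^2


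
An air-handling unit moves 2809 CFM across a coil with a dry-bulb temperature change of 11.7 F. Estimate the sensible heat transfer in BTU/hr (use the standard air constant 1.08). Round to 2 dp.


Q = 1.08 * 2809 * 11.7 = 35494.52 BTU/hr

35494.52 BTU/hr


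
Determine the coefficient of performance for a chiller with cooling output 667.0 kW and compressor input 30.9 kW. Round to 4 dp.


COP = 667.0 / 30.9 = 21.5858

21.5858


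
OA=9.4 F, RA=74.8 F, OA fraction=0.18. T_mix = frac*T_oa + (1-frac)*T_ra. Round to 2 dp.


T_mix = 0.18*9.4 + 0.82*74.8 = 63.03 F

63.03 F


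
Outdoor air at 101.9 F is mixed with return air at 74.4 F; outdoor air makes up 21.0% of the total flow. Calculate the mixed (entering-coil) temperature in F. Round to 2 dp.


T_mix = 74.4 + (21.0/100)*(101.9-74.4) = 80.18 F

80.18 F


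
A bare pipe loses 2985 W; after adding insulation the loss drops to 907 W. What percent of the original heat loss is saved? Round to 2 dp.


Savings = ((2985-907)/2985)*100 = 69.61 %

69.61 %


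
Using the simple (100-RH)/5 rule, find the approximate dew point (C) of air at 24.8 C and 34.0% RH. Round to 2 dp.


Td = 24.8 - (100-34.0)/5 = 11.60 C

11.60 C


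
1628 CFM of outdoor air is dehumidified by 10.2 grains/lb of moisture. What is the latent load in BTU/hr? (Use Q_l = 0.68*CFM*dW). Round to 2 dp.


Q = 0.68 * 1628 * 10.2 = 11291.81 BTU/hr

11291.81 BTU/hr


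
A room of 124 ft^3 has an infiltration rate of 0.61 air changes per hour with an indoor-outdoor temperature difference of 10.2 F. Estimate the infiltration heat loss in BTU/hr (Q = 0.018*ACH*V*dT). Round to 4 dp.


Q = 0.018 * 0.61 * 124 * 10.2 = 13.8875 BTU/hr

13.8875 BTU/hr


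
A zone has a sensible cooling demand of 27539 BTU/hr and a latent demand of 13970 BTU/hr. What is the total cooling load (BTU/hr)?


Qt = 27539 + 13970 = 41509 BTU/hr

41509 BTU/hr


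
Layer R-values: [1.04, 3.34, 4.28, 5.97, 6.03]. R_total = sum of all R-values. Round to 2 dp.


R_total = 1.04 + 3.34 + 4.28 + 5.97 + 6.03 = 20.66

20.66


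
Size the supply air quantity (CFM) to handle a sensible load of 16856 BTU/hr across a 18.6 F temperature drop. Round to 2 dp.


CFM = 16856 / (1.08 * 18.6) = 839.11

839.11 CFM


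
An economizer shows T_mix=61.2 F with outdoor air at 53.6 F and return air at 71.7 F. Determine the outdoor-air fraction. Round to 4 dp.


frac = (61.2 - 71.7) / (53.6 - 71.7) = 0.5801

0.5801


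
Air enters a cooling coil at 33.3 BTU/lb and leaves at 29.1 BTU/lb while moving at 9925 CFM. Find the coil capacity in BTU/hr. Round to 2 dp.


Q = 4.5 * 9925 * (33.3 - 29.1) = 187582.50 BTU/hr

187582.50 BTU/hr


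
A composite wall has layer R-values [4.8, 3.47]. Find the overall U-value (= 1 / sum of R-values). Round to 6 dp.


R_total = 4.8 + 3.47 = 8.27
U = 1/8.27 = 0.120919

0.120919


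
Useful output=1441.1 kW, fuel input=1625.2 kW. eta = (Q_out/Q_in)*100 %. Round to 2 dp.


eta = (1441.1/1625.2)*100 = 88.67 %

88.67 %


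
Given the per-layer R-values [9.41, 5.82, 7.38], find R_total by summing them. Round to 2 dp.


R_total = 9.41 + 5.82 + 7.38 = 22.61

22.61


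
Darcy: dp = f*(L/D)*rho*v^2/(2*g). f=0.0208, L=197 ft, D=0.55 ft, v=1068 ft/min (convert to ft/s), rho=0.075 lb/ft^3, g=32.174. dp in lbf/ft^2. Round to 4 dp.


v_fps = 1068/60 = 17.8 ft/s
dp = 0.0208*(197/0.55)*0.075*17.8^2/(2*32.174) = 2.7513 lbf/ft^2

2.7513 lbf/ft^2


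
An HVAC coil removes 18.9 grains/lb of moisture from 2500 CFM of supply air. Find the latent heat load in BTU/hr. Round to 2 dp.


Q = 0.68 * 2500 * 18.9 = 32130.00 BTU/hr

32130.00 BTU/hr


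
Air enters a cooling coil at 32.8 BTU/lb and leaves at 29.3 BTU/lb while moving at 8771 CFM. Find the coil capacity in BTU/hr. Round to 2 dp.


Q = 4.5 * 8771 * (32.8 - 29.3) = 138143.25 BTU/hr

138143.25 BTU/hr


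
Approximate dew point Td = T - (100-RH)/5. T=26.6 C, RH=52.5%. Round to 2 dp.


Td = 26.6 - (100-52.5)/5 = 17.10 C

17.10 C


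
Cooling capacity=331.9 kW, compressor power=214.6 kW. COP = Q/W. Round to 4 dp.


COP = 331.9 / 214.6 = 1.5466

1.5466


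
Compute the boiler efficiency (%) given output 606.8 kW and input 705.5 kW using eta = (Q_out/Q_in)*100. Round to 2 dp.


eta = (606.8/705.5)*100 = 86.01 %

86.01 %


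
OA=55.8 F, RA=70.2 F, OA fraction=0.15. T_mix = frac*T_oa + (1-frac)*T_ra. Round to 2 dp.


T_mix = 0.15*55.8 + 0.85*70.2 = 68.04 F

68.04 F


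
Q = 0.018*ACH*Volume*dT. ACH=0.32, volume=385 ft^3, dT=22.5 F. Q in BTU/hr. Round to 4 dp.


Q = 0.018 * 0.32 * 385 * 22.5 = 49.8960 BTU/hr

49.8960 BTU/hr


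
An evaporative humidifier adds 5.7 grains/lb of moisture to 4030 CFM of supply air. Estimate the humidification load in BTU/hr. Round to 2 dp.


Q = 0.68 * 4030 * 5.7 = 15620.28 BTU/hr

15620.28 BTU/hr


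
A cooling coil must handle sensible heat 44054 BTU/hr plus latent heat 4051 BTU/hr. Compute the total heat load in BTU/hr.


Qt = 44054 + 4051 = 48105 BTU/hr

48105 BTU/hr


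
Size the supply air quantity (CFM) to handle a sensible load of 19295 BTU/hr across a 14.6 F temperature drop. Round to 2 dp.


CFM = 19295 / (1.08 * 14.6) = 1223.68

1223.68 CFM


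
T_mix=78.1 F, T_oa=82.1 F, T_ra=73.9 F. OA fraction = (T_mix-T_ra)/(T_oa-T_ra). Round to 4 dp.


frac = (78.1 - 73.9) / (82.1 - 73.9) = 0.5122

0.5122


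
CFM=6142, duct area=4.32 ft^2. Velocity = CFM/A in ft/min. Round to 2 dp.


V = 6142 / 4.32 = 1421.76 ft/min

1421.76 ft/min


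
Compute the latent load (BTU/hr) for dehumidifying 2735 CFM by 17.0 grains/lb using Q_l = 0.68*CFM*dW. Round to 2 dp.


Q = 0.68 * 2735 * 17.0 = 31616.60 BTU/hr

31616.60 BTU/hr


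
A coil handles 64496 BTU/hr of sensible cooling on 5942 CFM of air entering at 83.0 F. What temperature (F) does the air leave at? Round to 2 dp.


dT = 64496/(1.08*5942) = 10.0502
T_leave = 83.0 - 10.0502 = 72.95 F

72.95 F


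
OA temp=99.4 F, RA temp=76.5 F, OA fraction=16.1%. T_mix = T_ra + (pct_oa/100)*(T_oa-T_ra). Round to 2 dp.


T_mix = 76.5 + (16.1/100)*(99.4-76.5) = 80.19 F

80.19 F


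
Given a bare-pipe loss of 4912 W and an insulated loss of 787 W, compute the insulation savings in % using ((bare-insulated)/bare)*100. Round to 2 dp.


Savings = ((4912-787)/4912)*100 = 83.98 %

83.98 %


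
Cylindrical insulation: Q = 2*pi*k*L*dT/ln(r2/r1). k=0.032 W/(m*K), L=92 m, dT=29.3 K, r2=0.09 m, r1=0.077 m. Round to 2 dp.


Q = 2*pi*0.032*92*29.3/ln(0.09/0.077) = 3474.15 W

3474.15 W


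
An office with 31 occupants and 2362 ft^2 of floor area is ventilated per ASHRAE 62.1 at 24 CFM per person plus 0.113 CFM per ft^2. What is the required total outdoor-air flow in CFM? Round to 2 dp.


Total = 31*24 + 2362*0.113 = 1010.91 CFM

1010.91 CFM


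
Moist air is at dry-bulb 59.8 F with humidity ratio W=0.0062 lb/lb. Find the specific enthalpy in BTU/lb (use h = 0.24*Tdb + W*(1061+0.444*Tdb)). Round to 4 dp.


h = 0.24*59.8 + 0.0062*(1061+0.444*59.8) = 21.0948 BTU/lb

21.0948 BTU/lb


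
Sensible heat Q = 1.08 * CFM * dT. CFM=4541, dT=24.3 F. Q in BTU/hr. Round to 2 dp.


Q = 1.08 * 4541 * 24.3 = 119174.00 BTU/hr

119174.00 BTU/hr


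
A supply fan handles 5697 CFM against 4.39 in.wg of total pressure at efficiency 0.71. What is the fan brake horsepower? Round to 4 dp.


BHP = 5697 * 4.39 / (6356 * 0.71) = 5.5420 hp

5.5420 hp


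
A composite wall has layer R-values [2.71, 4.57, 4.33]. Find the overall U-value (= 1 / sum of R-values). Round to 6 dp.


R_total = 2.71 + 4.57 + 4.33 = 11.61
U = 1/11.61 = 0.086133

0.086133


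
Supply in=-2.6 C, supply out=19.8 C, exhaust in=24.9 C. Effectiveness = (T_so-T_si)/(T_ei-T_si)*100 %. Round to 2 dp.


eff = (19.8-(-2.6))/(24.9-(-2.6))*100 = 81.45 %

81.45 %


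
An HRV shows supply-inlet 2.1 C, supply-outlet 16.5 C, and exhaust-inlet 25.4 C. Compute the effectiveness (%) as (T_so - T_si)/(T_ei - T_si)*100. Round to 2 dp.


eff = (16.5-2.1)/(25.4-2.1)*100 = 61.80 %

61.80 %


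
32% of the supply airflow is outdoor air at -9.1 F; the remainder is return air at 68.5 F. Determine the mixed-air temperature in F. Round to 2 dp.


T_mix = 0.32*(-9.1) + 0.68*68.5 = 43.67 F

43.67 F


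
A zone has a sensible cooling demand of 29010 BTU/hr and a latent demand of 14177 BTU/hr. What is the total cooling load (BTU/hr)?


Qt = 29010 + 14177 = 43187 BTU/hr

43187 BTU/hr


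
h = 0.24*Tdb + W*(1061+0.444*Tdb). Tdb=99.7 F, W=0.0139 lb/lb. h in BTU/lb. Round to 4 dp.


h = 0.24*99.7 + 0.0139*(1061+0.444*99.7) = 39.2912 BTU/lb

39.2912 BTU/lb


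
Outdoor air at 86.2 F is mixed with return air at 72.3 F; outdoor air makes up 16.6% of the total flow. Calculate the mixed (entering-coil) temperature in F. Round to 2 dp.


T_mix = 72.3 + (16.6/100)*(86.2-72.3) = 74.61 F

74.61 F


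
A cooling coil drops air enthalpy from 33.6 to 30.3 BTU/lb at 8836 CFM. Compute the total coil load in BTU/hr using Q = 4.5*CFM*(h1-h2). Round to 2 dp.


Q = 4.5 * 8836 * (33.6 - 30.3) = 131214.60 BTU/hr

131214.60 BTU/hr


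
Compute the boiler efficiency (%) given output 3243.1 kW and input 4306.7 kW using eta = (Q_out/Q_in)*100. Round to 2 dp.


eta = (3243.1/4306.7)*100 = 75.30 %

75.30 %


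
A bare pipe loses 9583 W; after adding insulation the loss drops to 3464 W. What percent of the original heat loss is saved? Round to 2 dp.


Savings = ((9583-3464)/9583)*100 = 63.85 %

63.85 %


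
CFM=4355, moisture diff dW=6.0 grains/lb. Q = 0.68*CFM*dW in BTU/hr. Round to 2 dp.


Q = 0.68 * 4355 * 6.0 = 17768.40 BTU/hr

17768.40 BTU/hr


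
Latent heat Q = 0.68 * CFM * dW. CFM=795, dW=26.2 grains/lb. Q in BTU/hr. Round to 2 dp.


Q = 0.68 * 795 * 26.2 = 14163.72 BTU/hr

14163.72 BTU/hr


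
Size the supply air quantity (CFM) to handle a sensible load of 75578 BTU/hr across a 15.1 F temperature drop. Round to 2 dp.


CFM = 75578 / (1.08 * 15.1) = 4634.41

4634.41 CFM


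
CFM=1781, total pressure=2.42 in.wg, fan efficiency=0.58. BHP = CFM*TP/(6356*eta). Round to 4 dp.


BHP = 1781 * 2.42 / (6356 * 0.58) = 1.1691 hp

1.1691 hp


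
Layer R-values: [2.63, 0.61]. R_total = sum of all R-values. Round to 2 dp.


R_total = 2.63 + 0.61 = 3.24

3.24


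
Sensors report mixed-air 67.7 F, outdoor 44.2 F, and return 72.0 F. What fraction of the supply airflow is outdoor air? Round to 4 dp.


frac = (67.7 - 72.0) / (44.2 - 72.0) = 0.1547

0.1547


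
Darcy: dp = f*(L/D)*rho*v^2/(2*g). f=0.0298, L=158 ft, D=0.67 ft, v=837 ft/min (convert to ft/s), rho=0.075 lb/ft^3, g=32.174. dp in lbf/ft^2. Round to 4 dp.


v_fps = 837/60 = 13.95 ft/s
dp = 0.0298*(158/0.67)*0.075*13.95^2/(2*32.174) = 1.5939 lbf/ft^2

1.5939 lbf/ft^2


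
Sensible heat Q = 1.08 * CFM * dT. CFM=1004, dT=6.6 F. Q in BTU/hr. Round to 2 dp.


Q = 1.08 * 1004 * 6.6 = 7156.51 BTU/hr

7156.51 BTU/hr


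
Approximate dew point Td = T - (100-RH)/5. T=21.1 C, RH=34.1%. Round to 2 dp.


Td = 21.1 - (100-34.1)/5 = 7.92 C

7.92 C


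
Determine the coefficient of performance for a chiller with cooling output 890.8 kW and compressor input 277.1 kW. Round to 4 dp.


COP = 890.8 / 277.1 = 3.2147

3.2147


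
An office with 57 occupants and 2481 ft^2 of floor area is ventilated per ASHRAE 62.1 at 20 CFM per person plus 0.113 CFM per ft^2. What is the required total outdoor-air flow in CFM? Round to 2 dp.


Total = 57*20 + 2481*0.113 = 1420.35 CFM

1420.35 CFM


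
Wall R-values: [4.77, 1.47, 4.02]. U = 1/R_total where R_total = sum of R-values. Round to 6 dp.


R_total = 4.77 + 1.47 + 4.02 = 10.26
U = 1/10.26 = 0.097466

0.097466


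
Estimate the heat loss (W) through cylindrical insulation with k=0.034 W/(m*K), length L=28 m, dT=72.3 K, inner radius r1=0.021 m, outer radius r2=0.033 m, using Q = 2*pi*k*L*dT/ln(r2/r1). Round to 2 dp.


Q = 2*pi*0.034*28*72.3/ln(0.033/0.021) = 956.82 W

956.82 W


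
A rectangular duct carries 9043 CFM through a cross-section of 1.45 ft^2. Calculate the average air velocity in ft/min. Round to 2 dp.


V = 9043 / 1.45 = 6236.55 ft/min

6236.55 ft/min


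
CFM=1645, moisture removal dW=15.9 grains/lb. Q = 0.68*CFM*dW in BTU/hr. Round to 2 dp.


Q = 0.68 * 1645 * 15.9 = 17785.74 BTU/hr

17785.74 BTU/hr


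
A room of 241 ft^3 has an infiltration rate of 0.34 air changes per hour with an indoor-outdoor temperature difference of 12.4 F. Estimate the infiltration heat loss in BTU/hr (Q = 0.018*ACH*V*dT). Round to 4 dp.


Q = 0.018 * 0.34 * 241 * 12.4 = 18.2890 BTU/hr

18.2890 BTU/hr


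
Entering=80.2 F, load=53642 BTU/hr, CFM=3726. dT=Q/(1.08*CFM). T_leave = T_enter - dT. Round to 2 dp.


dT = 53642/(1.08*3726) = 13.3303
T_leave = 80.2 - 13.3303 = 66.87 F

66.87 F


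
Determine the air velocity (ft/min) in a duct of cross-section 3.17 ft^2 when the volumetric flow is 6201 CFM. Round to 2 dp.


V = 6201 / 3.17 = 1956.15 ft/min

1956.15 ft/min


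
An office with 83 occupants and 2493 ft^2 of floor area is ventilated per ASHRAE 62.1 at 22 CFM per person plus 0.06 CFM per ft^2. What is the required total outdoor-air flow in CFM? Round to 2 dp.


Total = 83*22 + 2493*0.06 = 1975.58 CFM

1975.58 CFM


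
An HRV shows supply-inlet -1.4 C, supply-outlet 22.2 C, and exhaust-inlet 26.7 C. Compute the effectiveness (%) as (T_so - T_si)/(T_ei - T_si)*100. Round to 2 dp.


eff = (22.2-(-1.4))/(26.7-(-1.4))*100 = 83.99 %

83.99 %


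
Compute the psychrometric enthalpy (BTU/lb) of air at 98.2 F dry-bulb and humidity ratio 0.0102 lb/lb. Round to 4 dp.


h = 0.24*98.2 + 0.0102*(1061+0.444*98.2) = 34.8349 BTU/lb

34.8349 BTU/lb


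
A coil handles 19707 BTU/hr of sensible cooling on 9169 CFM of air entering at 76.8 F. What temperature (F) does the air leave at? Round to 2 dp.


dT = 19707/(1.08*9169) = 1.9901
T_leave = 76.8 - 1.9901 = 74.81 F

74.81 F


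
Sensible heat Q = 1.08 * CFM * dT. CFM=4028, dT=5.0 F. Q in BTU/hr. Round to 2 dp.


Q = 1.08 * 4028 * 5.0 = 21751.20 BTU/hr

21751.20 BTU/hr


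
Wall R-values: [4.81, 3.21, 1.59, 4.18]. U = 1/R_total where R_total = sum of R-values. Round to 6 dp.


R_total = 4.81 + 3.21 + 1.59 + 4.18 = 13.79
U = 1/13.79 = 0.072516

0.072516


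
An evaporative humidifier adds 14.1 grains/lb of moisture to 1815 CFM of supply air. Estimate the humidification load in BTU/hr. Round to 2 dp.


Q = 0.68 * 1815 * 14.1 = 17402.22 BTU/hr

17402.22 BTU/hr


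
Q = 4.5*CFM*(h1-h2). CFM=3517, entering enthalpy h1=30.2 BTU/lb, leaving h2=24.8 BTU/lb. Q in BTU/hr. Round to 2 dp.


Q = 4.5 * 3517 * (30.2 - 24.8) = 85463.10 BTU/hr

85463.10 BTU/hr


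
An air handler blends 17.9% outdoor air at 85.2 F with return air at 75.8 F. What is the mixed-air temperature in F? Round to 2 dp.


T_mix = 75.8 + (17.9/100)*(85.2-75.8) = 77.48 F

77.48 F


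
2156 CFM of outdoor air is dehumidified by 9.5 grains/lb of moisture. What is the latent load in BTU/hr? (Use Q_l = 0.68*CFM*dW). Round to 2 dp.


Q = 0.68 * 2156 * 9.5 = 13927.76 BTU/hr

13927.76 BTU/hr


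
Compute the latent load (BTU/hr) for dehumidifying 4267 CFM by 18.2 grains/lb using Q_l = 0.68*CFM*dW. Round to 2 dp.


Q = 0.68 * 4267 * 18.2 = 52808.39 BTU/hr

52808.39 BTU/hr


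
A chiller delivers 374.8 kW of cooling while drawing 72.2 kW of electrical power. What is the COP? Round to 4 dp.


COP = 374.8 / 72.2 = 5.1911

5.1911


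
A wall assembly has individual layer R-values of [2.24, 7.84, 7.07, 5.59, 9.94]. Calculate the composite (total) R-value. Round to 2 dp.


R_total = 2.24 + 7.84 + 7.07 + 5.59 + 9.94 = 32.68

32.68


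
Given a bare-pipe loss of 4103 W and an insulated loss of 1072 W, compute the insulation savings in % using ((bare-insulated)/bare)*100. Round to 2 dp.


Savings = ((4103-1072)/4103)*100 = 73.87 %

73.87 %


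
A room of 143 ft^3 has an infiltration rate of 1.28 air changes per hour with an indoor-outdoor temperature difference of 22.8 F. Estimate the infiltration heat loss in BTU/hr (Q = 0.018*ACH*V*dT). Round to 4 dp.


Q = 0.018 * 1.28 * 143 * 22.8 = 75.1196 BTU/hr

75.1196 BTU/hr


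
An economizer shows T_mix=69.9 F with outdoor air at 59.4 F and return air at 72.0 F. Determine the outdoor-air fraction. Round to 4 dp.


frac = (69.9 - 72.0) / (59.4 - 72.0) = 0.1667

0.1667


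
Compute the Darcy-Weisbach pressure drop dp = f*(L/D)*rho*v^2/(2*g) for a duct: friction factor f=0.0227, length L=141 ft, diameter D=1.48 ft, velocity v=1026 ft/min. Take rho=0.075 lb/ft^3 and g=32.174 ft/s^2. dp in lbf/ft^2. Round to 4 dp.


v_fps = 1026/60 = 17.1 ft/s
dp = 0.0227*(141/1.48)*0.075*17.1^2/(2*32.174) = 0.7371 lbf/ft^2

0.7371 lbf/ft^2


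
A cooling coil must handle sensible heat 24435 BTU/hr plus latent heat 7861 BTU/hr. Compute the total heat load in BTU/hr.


Qt = 24435 + 7861 = 32296 BTU/hr

32296 BTU/hr


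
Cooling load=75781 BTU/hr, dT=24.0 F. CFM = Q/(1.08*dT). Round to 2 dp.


CFM = 75781 / (1.08 * 24.0) = 2923.65

2923.65 CFM


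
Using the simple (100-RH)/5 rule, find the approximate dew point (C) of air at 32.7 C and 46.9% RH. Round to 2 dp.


Td = 32.7 - (100-46.9)/5 = 22.08 C

22.08 C


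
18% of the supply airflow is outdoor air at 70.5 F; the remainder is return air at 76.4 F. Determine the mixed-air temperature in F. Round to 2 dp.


T_mix = 0.18*70.5 + 0.82*76.4 = 75.34 F

75.34 F


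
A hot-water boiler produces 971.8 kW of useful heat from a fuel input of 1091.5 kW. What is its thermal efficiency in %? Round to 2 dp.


eta = (971.8/1091.5)*100 = 89.03 %

89.03 %


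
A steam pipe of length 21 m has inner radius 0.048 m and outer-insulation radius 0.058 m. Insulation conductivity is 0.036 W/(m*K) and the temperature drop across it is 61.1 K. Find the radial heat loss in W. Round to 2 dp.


Q = 2*pi*0.036*21*61.1/ln(0.058/0.048) = 1533.65 W

1533.65 W


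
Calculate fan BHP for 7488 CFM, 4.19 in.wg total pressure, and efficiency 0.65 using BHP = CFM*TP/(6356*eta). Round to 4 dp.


BHP = 7488 * 4.19 / (6356 * 0.65) = 7.5942 hp

7.5942 hp


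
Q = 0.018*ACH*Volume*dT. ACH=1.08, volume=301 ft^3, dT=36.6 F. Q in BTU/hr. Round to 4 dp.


Q = 0.018 * 1.08 * 301 * 36.6 = 214.1627 BTU/hr

214.1627 BTU/hr


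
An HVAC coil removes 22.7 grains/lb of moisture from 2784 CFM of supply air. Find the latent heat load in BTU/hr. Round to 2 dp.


Q = 0.68 * 2784 * 22.7 = 42973.82 BTU/hr

42973.82 BTU/hr


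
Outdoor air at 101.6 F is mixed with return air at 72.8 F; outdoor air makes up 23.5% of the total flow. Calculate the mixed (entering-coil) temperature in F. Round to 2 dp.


T_mix = 72.8 + (23.5/100)*(101.6-72.8) = 79.57 F

79.57 F


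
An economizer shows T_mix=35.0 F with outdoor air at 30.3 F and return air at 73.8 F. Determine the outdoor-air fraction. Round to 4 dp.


frac = (35.0 - 73.8) / (30.3 - 73.8) = 0.8920

0.8920


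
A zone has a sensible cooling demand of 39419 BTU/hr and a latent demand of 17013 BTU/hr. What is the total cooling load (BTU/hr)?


Qt = 39419 + 17013 = 56432 BTU/hr

56432 BTU/hr


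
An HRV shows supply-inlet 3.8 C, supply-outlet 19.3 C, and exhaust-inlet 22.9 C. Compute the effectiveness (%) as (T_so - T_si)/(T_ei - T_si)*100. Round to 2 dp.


eff = (19.3-3.8)/(22.9-3.8)*100 = 81.15 %

81.15 %


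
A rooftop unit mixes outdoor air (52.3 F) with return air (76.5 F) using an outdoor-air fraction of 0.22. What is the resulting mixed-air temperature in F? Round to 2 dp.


T_mix = 0.22*52.3 + 0.78*76.5 = 71.18 F

71.18 F


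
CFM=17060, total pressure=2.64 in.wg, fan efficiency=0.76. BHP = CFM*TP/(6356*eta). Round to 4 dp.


BHP = 17060 * 2.64 / (6356 * 0.76) = 9.3236 hp

9.3236 hp


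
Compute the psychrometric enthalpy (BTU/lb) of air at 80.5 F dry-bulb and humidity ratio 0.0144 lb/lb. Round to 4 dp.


h = 0.24*80.5 + 0.0144*(1061+0.444*80.5) = 35.1131 BTU/lb

35.1131 BTU/lb


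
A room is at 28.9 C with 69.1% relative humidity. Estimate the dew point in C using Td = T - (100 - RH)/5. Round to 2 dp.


Td = 28.9 - (100-69.1)/5 = 22.72 C

22.72 C


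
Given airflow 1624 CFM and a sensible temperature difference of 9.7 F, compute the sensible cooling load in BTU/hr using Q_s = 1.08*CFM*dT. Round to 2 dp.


Q = 1.08 * 1624 * 9.7 = 17013.02 BTU/hr

17013.02 BTU/hr


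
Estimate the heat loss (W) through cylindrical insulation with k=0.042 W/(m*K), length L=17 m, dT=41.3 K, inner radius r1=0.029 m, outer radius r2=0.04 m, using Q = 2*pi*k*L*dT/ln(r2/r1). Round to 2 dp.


Q = 2*pi*0.042*17*41.3/ln(0.04/0.029) = 576.15 W

576.15 W


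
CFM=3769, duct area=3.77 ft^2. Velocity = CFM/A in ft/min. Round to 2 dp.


V = 3769 / 3.77 = 999.73 ft/min

999.73 ft/min


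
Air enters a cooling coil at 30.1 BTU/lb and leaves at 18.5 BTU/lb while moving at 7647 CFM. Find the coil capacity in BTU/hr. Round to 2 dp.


Q = 4.5 * 7647 * (30.1 - 18.5) = 399173.40 BTU/hr

399173.40 BTU/hr


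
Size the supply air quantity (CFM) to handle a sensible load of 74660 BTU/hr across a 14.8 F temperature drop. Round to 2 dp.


CFM = 74660 / (1.08 * 14.8) = 4670.92

4670.92 CFM


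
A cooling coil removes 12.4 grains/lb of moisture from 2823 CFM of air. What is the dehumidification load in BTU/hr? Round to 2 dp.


Q = 0.68 * 2823 * 12.4 = 23803.54 BTU/hr

23803.54 BTU/hr


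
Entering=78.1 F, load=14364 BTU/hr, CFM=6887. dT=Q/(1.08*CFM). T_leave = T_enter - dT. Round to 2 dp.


dT = 14364/(1.08*6887) = 1.9312
T_leave = 78.1 - 1.9312 = 76.17 F

76.17 F


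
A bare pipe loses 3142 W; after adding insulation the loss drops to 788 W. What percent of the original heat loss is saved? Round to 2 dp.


Savings = ((3142-788)/3142)*100 = 74.92 %

74.92 %
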